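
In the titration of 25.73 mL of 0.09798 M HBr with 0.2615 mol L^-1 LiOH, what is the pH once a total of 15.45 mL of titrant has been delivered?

n(acid) = 0.09798 x 0.02573 = 0.002521 mol; n(LiOH) added = 0.2615 x 0.01545 = 0.004040 mol.
Base is in excess by 0.004040 - 0.002521 = 0.001519 mol in a total volume of 0.04118 L.
[OH^-] = 0.001519/0.04118 = 0.03689 M, so pOH = 1.43 and pH = 14.00 - 1.43 = 12.57.

12.57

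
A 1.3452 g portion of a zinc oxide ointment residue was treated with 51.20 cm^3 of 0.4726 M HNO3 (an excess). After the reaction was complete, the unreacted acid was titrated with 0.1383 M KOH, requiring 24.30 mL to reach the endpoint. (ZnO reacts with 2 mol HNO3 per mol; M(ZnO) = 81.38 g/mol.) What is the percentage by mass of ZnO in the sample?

63.0%

Total n(HNO3) added = 0.4726 x 0.05120 = 0.02420 mol.
n(KOH) used = 0.1383 x 0.02430 = 0.003361 mol, which equals the excess n(HNO3).
So n(HNO3) consumed by the sample = 0.02420 - 0.003361 = 0.02084 mol.
n(ZnO) = 0.02084 / 2 = 0.01042 mol.
mass ZnO = 0.01042 x 81.38 = 0.8478 g, so %ZnO = 0.8478/1.3452 x 100 = 63.0%.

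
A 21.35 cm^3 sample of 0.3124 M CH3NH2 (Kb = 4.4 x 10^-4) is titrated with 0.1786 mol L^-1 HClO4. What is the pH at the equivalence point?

5.79

n(CH3NH2) = 0.3124 x 0.02135 = 0.006670 mol; V(HClO4) at equivalence = 0.006670/0.1786 = 0.03734 L.
At equivalence the base is fully converted to CH3NH3+; total volume = 0.05869 L, so [CH3NH3+] = 0.006670/0.05869 = 0.1136 M.
Ka(CH3NH3+) = Kw/Kb = 1.0e-14 / 4.4 x 10^-4 = 2.27e-11.
[H^+] = sqrt(Ka x [CH3NH3+]) = sqrt(2.27e-11 x 0.1136) = 1.61e-6 M.
pH = -log(1.61e-6) = 5.79.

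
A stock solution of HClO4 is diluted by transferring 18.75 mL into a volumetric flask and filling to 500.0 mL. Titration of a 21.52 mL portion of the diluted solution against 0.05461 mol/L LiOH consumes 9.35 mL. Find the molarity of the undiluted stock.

n(LiOH) = 0.05461 x 0.009350 = 0.0005106 mol.
n(HClO4) in the aliquot = 0.0005106 mol.
[diluted HClO4] = 0.0005106 / 0.02152 = 0.02373 M.
Dilution factor = 500.0/18.75 = 26.67, so [stock] = 0.02373 x 26.67 = 0.633 M.

0.633 M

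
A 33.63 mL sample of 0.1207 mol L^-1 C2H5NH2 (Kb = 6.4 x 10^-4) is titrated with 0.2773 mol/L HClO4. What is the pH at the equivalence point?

n(C2H5NH2) = 0.1207 x 0.03363 = 0.004059 mol; V(HClO4) at equivalence = 0.004059/0.2773 = 0.01464 L.
At equivalence the base is fully converted to C2H5NH3+; total volume = 0.04827 L, so [C2H5NH3+] = 0.004059/0.04827 = 0.08410 M.
Ka(C2H5NH3+) = Kw/Kb = 1.0e-14 / 6.4 x 10^-4 = 1.56e-11.
[H^+] = sqrt(Ka x [C2H5NH3+]) = sqrt(1.56e-11 x 0.08410) = 1.15e-6 M.
pH = -log(1.15e-6) = 5.94.

5.94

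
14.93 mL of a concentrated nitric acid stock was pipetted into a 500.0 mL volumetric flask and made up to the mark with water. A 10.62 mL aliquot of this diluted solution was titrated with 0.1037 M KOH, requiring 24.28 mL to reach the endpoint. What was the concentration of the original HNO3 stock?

7.94 M

n(KOH) = 0.1037 x 0.02428 = 0.002518 mol.
n(HNO3) in the aliquot = 0.002518 mol.
[diluted HNO3] = 0.002518 / 0.01062 = 0.2371 M.
Dilution factor = 500.0/14.93 = 33.49, so [stock] = 0.2371 x 33.49 = 7.94 M.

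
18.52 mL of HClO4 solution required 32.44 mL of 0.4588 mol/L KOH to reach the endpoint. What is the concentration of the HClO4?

n(KOH) delivered = 0.4588 x 0.03244 = 0.01488 mol.
For a 1:1 reaction, n(HClO4) = 0.01488 mol.
[HClO4] = 0.01488 mol / 0.01852 L = 0.804 M.

0.804 M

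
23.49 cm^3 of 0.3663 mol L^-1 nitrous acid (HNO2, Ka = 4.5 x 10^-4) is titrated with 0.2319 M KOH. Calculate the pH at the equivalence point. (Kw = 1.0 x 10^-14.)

8.25

n(HNO2) = 0.3663 x 0.02349 = 0.008604 mol; V(KOH) at equivalence = 0.008604/0.2319 = 0.03710 L.
At equivalence all the acid is converted to NO2-; total volume = 0.02349 + 0.03710 = 0.06059 L, so [NO2-] = 0.008604/0.06059 = 0.1420 M.
Kb = Kw/Ka = 1.0e-14 / 4.5 x 10^-4 = 2.22e-11.
[OH^-] = sqrt(Kb x [NO2-]) = sqrt(2.22e-11 x 0.1420) = 1.78e-6 M.
pOH = 5.75, so pH = 14.00 - 5.75 = 8.25.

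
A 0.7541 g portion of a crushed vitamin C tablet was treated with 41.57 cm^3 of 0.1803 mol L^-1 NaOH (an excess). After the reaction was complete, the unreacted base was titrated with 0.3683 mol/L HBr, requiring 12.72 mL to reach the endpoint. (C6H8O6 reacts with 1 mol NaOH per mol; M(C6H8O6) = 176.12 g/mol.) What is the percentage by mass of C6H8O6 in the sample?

65.6%

Total n(NaOH) added = 0.1803 x 0.04157 = 0.007495 mol.
n(HBr) used = 0.3683 x 0.01272 = 0.004685 mol, which equals the excess n(NaOH).
So n(NaOH) consumed by the sample = 0.007495 - 0.004685 = 0.002810 mol.
n(C6H8O6) = 0.002810 / 1 = 0.002810 mol.
mass C6H8O6 = 0.002810 x 176.12 = 0.4949 g, so %C6H8O6 = 0.4949/0.7541 x 100 = 65.6%.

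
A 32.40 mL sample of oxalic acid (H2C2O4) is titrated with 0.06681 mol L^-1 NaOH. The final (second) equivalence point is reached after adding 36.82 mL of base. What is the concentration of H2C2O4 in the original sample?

0.0380 M

n(NaOH) = 0.06681 x 0.03682 = 0.002460 mol.
At the final (second) equivalence point, 2 mol OH^- react per mol H2C2O4, so n(H2C2O4) = 0.002460 / 2 = 0.001230 mol.
[H2C2O4] = 0.001230 / 0.03240 L = 0.0380 M.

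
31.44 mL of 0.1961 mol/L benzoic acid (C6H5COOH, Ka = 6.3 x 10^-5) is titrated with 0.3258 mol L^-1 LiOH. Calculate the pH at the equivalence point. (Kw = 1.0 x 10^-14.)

n(C6H5COOH) = 0.1961 x 0.03144 = 0.006165 mol; V(LiOH) at equivalence = 0.006165/0.3258 = 0.01892 L.
At equivalence all the acid is converted to C6H5COO-; total volume = 0.03144 + 0.01892 = 0.05036 L, so [C6H5COO-] = 0.006165/0.05036 = 0.1224 M.
Kb = Kw/Ka = 1.0e-14 / 6.3 x 10^-5 = 1.59e-10.
[OH^-] = sqrt(Kb x [C6H5COO-]) = sqrt(1.59e-10 x 0.1224) = 4.41e-6 M.
pOH = 5.36, so pH = 14.00 - 5.36 = 8.64.

8.64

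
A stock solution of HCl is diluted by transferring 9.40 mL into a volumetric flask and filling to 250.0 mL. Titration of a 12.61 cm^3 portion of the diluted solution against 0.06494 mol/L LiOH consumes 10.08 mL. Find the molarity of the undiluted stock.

n(LiOH) = 0.06494 x 0.01008 = 0.0006546 mol.
n(HCl) in the aliquot = 0.0006546 mol.
[diluted HCl] = 0.0006546 / 0.01261 = 0.05191 M.
Dilution factor = 250.0/9.400 = 26.60, so [stock] = 0.05191 x 26.60 = 1.38 M.

1.38 M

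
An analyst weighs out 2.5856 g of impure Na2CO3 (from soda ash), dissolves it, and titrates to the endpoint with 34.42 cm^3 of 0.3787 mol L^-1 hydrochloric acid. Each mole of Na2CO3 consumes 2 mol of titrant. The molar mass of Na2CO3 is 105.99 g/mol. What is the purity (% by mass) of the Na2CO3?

n(HCl) = 0.3787 x 0.03442 = 0.01303 mol.
n(Na2CO3) = 0.01303 / 2 = 0.006517 mol.
mass of Na2CO3 = 0.006517 x 105.99 = 0.6908 g.
% purity = 0.6908 / 2.5856 x 100 = 26.7%.

26.7%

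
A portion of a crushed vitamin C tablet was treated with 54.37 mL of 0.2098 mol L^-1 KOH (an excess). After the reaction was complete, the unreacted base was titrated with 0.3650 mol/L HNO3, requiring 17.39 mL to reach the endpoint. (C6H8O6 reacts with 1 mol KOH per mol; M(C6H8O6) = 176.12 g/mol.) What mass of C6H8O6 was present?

Total n(KOH) added = 0.2098 x 0.05437 = 0.01141 mol.
n(HNO3) used = 0.3650 x 0.01739 = 0.006347 mol, which equals the excess n(KOH).
So n(KOH) consumed by the sample = 0.01141 - 0.006347 = 0.005059 mol.
n(C6H8O6) = 0.005059 / 1 = 0.005059 mol.
mass = 0.005059 mol x 176.12 g/mol = 0.891 g.

0.891 g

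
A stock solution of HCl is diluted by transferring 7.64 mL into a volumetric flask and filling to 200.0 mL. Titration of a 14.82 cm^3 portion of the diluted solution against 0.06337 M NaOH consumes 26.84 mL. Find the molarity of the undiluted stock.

n(NaOH) = 0.06337 x 0.02684 = 0.001701 mol.
n(HCl) in the aliquot = 0.001701 mol.
[diluted HCl] = 0.001701 / 0.01482 = 0.1148 M.
Dilution factor = 200.0/7.640 = 26.18, so [stock] = 0.1148 x 26.18 = 3.00 M.

3.00 M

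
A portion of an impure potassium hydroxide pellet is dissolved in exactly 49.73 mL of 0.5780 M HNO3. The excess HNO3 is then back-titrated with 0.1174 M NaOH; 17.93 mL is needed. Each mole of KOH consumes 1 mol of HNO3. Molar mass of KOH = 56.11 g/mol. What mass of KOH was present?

Total n(HNO3) added = 0.5780 x 0.04973 = 0.02874 mol.
n(NaOH) used = 0.1174 x 0.01793 = 0.002105 mol, which equals the excess n(HNO3).
So n(HNO3) consumed by the sample = 0.02874 - 0.002105 = 0.02664 mol.
n(KOH) = 0.02664 / 1 = 0.02664 mol.
mass = 0.02664 mol x 56.11 g/mol = 1.49 g.

1.49 g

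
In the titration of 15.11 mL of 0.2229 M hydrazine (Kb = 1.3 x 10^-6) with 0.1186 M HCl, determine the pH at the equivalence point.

4.61

n(N2H4) = 0.2229 x 0.01511 = 0.003368 mol; V(HCl) at equivalence = 0.003368/0.1186 = 0.02840 L.
At equivalence the base is fully converted to N2H5+; total volume = 0.04351 L, so [N2H5+] = 0.003368/0.04351 = 0.07741 M.
Ka(N2H5+) = Kw/Kb = 1.0e-14 / 1.3 x 10^-6 = 7.69e-9.
[H^+] = sqrt(Ka x [N2H5+]) = sqrt(7.69e-9 x 0.07741) = 2.44e-5 M.
pH = -log(2.44e-5) = 4.61.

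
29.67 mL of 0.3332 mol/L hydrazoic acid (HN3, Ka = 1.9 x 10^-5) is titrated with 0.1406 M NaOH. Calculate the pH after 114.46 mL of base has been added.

n(acid) = 0.3332 x 0.02967 = 0.009886 mol; n(NaOH) added = 0.1406 x 0.1145 = 0.01609 mol.
Base is in excess by 0.01609 - 0.009886 = 0.006207 mol in a total volume of 0.1441 L.
[OH^-] = 0.006207/0.1441 = 0.04307 M, so pOH = 1.37 and pH = 14.00 - 1.37 = 12.63.

12.63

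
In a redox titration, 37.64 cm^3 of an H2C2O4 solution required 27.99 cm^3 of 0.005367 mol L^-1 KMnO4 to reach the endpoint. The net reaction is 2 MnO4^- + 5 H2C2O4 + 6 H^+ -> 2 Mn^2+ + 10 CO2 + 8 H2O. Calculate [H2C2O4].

n(KMnO4) = 0.005367 x 0.02799 = 0.0001502 mol.
From the balanced equation, 2 mol KMnO4 reacts with 5 mol H2C2O4, so n(H2C2O4) = 0.0001502 x 5/2 = 0.0003756 mol.
[H2C2O4] = 0.0003756 / 0.03764 L = 0.00998 M.

0.00998 M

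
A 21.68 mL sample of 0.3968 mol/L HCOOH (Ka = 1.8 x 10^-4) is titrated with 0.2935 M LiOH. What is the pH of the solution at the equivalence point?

8.49

n(HCOOH) = 0.3968 x 0.02168 = 0.008603 mol; V(LiOH) at equivalence = 0.008603/0.2935 = 0.02931 L.
At equivalence all the acid is converted to HCOO-; total volume = 0.02168 + 0.02931 = 0.05099 L, so [HCOO-] = 0.008603/0.05099 = 0.1687 M.
Kb = Kw/Ka = 1.0e-14 / 1.8 x 10^-4 = 5.56e-11.
[OH^-] = sqrt(Kb x [HCOO-]) = sqrt(5.56e-11 x 0.1687) = 3.06e-6 M.
pOH = 5.51, so pH = 14.00 - 5.51 = 8.49.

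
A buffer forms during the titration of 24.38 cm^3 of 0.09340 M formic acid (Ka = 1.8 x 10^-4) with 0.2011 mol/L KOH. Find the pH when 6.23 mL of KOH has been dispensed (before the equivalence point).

Initial n(HCOOH) = 0.09340 x 0.02438 = 0.002277 mol.
n(KOH) added = 0.2011 x 0.006230 = 0.001253 mol, converting that many moles of HCOOH to HCOO-.
Remaining n(HCOOH) = 0.001024 mol; n(HCOO-) = 0.001253 mol.
By Henderson-Hasselbalch, pH = pKa + log([A^-]/[HA]) = 3.74 + log(0.001253/0.001024) = 3.74 + (+0.09) = 3.83.

3.83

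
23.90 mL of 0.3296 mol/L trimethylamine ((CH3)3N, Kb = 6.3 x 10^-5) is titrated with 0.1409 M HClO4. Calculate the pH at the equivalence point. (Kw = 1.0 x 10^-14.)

n((CH3)3N) = 0.3296 x 0.02390 = 0.007877 mol; V(HClO4) at equivalence = 0.007877/0.1409 = 0.05591 L.
At equivalence the base is fully converted to (CH3)3NH+; total volume = 0.07981 L, so [(CH3)3NH+] = 0.007877/0.07981 = 0.09870 M.
Ka((CH3)3NH+) = Kw/Kb = 1.0e-14 / 6.3 x 10^-5 = 1.59e-10.
[H^+] = sqrt(Ka x [(CH3)3NH+]) = sqrt(1.59e-10 x 0.09870) = 3.96e-6 M.
pH = -log(3.96e-6) = 5.40.

5.40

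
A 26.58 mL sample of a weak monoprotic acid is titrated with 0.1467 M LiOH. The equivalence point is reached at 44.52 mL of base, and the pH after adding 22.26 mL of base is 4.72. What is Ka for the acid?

1.9 x 10^-5

22.26 mL is half of the equivalence volume, so this is the half-equivalence point where [HA] = [A^-].
At half-equivalence pH = pKa, so pKa = 4.72.
Ka = 10^(-4.72) = 1.9 x 10^-5.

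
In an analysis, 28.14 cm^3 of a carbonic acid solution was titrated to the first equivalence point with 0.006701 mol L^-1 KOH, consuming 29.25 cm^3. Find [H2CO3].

n(KOH) = 0.006701 x 0.02925 = 0.0001960 mol.
At the first equivalence point, 1 mol OH^- react per mol H2CO3, so n(H2CO3) = 0.0001960 / 1 = 0.0001960 mol.
[H2CO3] = 0.0001960 / 0.02814 L = 0.00697 M.

0.00697 M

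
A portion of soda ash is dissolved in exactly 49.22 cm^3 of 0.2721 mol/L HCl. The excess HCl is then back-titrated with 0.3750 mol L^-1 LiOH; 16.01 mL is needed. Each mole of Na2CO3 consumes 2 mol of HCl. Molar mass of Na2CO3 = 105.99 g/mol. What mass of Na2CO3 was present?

Total n(HCl) added = 0.2721 x 0.04922 = 0.01339 mol.
n(LiOH) used = 0.3750 x 0.01601 = 0.006004 mol, which equals the excess n(HCl).
So n(HCl) consumed by the sample = 0.01339 - 0.006004 = 0.007389 mol.
n(Na2CO3) = 0.007389 / 2 = 0.003695 mol.
mass = 0.003695 mol x 105.99 g/mol = 0.392 g.

0.392 g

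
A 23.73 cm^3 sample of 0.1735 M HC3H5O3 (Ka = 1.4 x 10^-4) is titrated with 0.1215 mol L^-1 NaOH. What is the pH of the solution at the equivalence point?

8.35

n(HC3H5O3) = 0.1735 x 0.02373 = 0.004117 mol; V(NaOH) at equivalence = 0.004117/0.1215 = 0.03389 L.
At equivalence all the acid is converted to C3H5O3-; total volume = 0.02373 + 0.03389 = 0.05762 L, so [C3H5O3-] = 0.004117/0.05762 = 0.07146 M.
Kb = Kw/Ka = 1.0e-14 / 1.4 x 10^-4 = 7.14e-11.
[OH^-] = sqrt(Kb x [C3H5O3-]) = sqrt(7.14e-11 x 0.07146) = 2.26e-6 M.
pOH = 5.65, so pH = 14.00 - 5.65 = 8.35.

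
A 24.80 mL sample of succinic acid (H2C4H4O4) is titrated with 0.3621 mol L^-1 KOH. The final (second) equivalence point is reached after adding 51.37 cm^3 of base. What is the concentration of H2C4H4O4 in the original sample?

0.375 M

n(KOH) = 0.3621 x 0.05137 = 0.01860 mol.
At the final (second) equivalence point, 2 mol OH^- react per mol H2C4H4O4, so n(H2C4H4O4) = 0.01860 / 2 = 0.009301 mol.
[H2C4H4O4] = 0.009301 / 0.02480 L = 0.375 M.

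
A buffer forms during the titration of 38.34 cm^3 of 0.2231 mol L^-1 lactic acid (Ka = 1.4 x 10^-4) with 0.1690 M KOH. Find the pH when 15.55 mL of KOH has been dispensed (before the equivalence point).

3.50

Initial n(HC3H5O3) = 0.2231 x 0.03834 = 0.008554 mol.
n(KOH) added = 0.1690 x 0.01555 = 0.002628 mol, converting that many moles of HC3H5O3 to C3H5O3-.
Remaining n(HC3H5O3) = 0.005926 mol; n(C3H5O3-) = 0.002628 mol.
By Henderson-Hasselbalch, pH = pKa + log([A^-]/[HA]) = 3.85 + log(0.002628/0.005926) = 3.85 + (-0.35) = 3.50.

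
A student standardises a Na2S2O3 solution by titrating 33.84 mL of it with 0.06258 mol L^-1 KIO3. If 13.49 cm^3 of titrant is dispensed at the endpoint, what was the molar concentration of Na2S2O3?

n(KIO3) = 0.06258 x 0.01349 = 0.0008442 mol.
From the balanced equation, 1 mol KIO3 reacts with 6 mol Na2S2O3, so n(Na2S2O3) = 0.0008442 x 6/1 = 0.005065 mol.
[Na2S2O3] = 0.005065 / 0.03384 L = 0.150 M.

0.150 M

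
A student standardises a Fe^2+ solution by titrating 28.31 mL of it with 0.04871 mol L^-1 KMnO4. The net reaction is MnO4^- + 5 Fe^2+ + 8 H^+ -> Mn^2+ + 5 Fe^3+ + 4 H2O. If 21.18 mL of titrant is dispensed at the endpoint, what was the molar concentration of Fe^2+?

0.182 M

n(KMnO4) = 0.04871 x 0.02118 = 0.001032 mol.
From the balanced equation, 1 mol KMnO4 reacts with 5 mol Fe^2+, so n(Fe^2+) = 0.001032 x 5/1 = 0.005158 mol.
[Fe^2+] = 0.005158 / 0.02831 L = 0.182 M.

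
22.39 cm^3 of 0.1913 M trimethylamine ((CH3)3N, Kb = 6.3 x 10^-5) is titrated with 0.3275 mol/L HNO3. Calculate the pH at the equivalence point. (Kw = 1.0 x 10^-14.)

n((CH3)3N) = 0.1913 x 0.02239 = 0.004283 mol; V(HNO3) at equivalence = 0.004283/0.3275 = 0.01308 L.
At equivalence the base is fully converted to (CH3)3NH+; total volume = 0.03547 L, so [(CH3)3NH+] = 0.004283/0.03547 = 0.1208 M.
Ka((CH3)3NH+) = Kw/Kb = 1.0e-14 / 6.3 x 10^-5 = 1.59e-10.
[H^+] = sqrt(Ka x [(CH3)3NH+]) = sqrt(1.59e-10 x 0.1208) = 4.38e-6 M.
pH = -log(4.38e-6) = 5.36.

5.36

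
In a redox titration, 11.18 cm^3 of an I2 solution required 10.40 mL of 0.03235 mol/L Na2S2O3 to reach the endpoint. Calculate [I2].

n(Na2S2O3) = 0.03235 x 0.01040 = 0.0003364 mol.
From the balanced equation, 2 mol Na2S2O3 reacts with 1 mol I2, so n(I2) = 0.0003364 x 1/2 = 0.0001682 mol.
[I2] = 0.0001682 / 0.01118 L = 0.0150 M.

0.0150 M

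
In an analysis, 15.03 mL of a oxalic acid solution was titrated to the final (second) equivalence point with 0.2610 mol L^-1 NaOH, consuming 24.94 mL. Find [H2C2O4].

0.217 M

n(NaOH) = 0.2610 x 0.02494 = 0.006509 mol.
At the final (second) equivalence point, 2 mol OH^- react per mol H2C2O4, so n(H2C2O4) = 0.006509 / 2 = 0.003255 mol.
[H2C2O4] = 0.003255 / 0.01503 L = 0.217 M.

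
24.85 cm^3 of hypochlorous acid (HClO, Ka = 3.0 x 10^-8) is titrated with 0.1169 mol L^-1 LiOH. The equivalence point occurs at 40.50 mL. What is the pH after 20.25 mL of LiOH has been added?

7.52

20.25 mL is exactly half the equivalence volume (40.50/2), i.e. the half-equivalence point.
There, n(HA) = n(A^-), so pH = pKa = -log(3.0 x 10^-8) = 7.52.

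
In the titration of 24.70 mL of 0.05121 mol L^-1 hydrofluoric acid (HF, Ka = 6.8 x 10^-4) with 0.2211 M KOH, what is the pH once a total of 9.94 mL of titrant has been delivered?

n(acid) = 0.05121 x 0.02470 = 0.001265 mol; n(KOH) added = 0.2211 x 0.009940 = 0.002198 mol.
Base is in excess by 0.002198 - 0.001265 = 0.0009328 mol in a total volume of 0.03464 L.
[OH^-] = 0.0009328/0.03464 = 0.02693 M, so pOH = 1.57 and pH = 14.00 - 1.57 = 12.43.

12.43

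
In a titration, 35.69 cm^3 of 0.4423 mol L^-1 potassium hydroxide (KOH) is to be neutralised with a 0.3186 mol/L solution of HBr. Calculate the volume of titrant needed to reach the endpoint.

49.5 mL

n(KOH) = 0.4423 mol/L x 0.03569 L = 0.01579 mol.
At equivalence n(HBr) = n(KOH) = 0.01579 mol.
V(HBr) = 0.01579 / 0.3186 = 0.04955 L = 49.5 mL.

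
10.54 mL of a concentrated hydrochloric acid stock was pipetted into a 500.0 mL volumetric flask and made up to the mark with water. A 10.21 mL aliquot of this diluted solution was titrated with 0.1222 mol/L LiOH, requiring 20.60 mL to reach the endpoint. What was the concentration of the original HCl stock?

11.7 M

n(LiOH) = 0.1222 x 0.02060 = 0.002517 mol.
n(HCl) in the aliquot = 0.002517 mol.
[diluted HCl] = 0.002517 / 0.01021 = 0.2466 M.
Dilution factor = 500.0/10.54 = 47.44, so [stock] = 0.2466 x 47.44 = 11.7 M.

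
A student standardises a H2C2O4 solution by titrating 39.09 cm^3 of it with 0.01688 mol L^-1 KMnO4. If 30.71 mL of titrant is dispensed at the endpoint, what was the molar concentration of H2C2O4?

n(KMnO4) = 0.01688 x 0.03071 = 0.0005184 mol.
From the balanced equation, 2 mol KMnO4 reacts with 5 mol H2C2O4, so n(H2C2O4) = 0.0005184 x 5/2 = 0.001296 mol.
[H2C2O4] = 0.001296 / 0.03909 L = 0.0332 M.

0.0332 M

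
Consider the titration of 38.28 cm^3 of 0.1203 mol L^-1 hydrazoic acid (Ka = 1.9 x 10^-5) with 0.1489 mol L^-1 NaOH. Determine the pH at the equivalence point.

n(HN3) = 0.1203 x 0.03828 = 0.004605 mol; V(NaOH) at equivalence = 0.004605/0.1489 = 0.03093 L.
At equivalence all the acid is converted to N3-; total volume = 0.03828 + 0.03093 = 0.06921 L, so [N3-] = 0.004605/0.06921 = 0.06654 M.
Kb = Kw/Ka = 1.0e-14 / 1.9 x 10^-5 = 5.26e-10.
[OH^-] = sqrt(Kb x [N3-]) = sqrt(5.26e-10 x 0.06654) = 5.92e-6 M.
pOH = 5.23, so pH = 14.00 - 5.23 = 8.77.

8.77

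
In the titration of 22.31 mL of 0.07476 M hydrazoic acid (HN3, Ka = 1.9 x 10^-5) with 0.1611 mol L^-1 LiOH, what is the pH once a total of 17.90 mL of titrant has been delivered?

n(acid) = 0.07476 x 0.02231 = 0.001668 mol; n(LiOH) added = 0.1611 x 0.01790 = 0.002884 mol.
Base is in excess by 0.002884 - 0.001668 = 0.001216 mol in a total volume of 0.04021 L.
[OH^-] = 0.001216/0.04021 = 0.03024 M, so pOH = 1.52 and pH = 14.00 - 1.52 = 12.48.

12.48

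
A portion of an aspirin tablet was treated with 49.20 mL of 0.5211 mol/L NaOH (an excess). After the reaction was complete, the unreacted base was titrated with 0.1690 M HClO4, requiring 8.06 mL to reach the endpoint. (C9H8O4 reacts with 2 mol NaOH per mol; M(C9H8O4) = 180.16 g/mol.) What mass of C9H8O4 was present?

Total n(NaOH) added = 0.5211 x 0.04920 = 0.02564 mol.
n(HClO4) used = 0.1690 x 0.008060 = 0.001362 mol, which equals the excess n(NaOH).
So n(NaOH) consumed by the sample = 0.02564 - 0.001362 = 0.02428 mol.
n(C9H8O4) = 0.02428 / 2 = 0.01214 mol.
mass = 0.01214 mol x 180.16 g/mol = 2.19 g.

2.19 g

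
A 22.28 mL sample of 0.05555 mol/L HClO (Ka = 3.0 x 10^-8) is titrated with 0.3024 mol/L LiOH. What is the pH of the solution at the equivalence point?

10.10

n(HClO) = 0.05555 x 0.02228 = 0.001238 mol; V(LiOH) at equivalence = 0.001238/0.3024 = 0.004093 L.
At equivalence all the acid is converted to ClO-; total volume = 0.02228 + 0.004093 = 0.02637 L, so [ClO-] = 0.001238/0.02637 = 0.04693 M.
Kb = Kw/Ka = 1.0e-14 / 3.0 x 10^-8 = 3.33e-7.
[OH^-] = sqrt(Kb x [ClO-]) = sqrt(3.33e-7 x 0.04693) = 0.000125 M.
pOH = 3.90, so pH = 14.00 - 3.90 = 10.10.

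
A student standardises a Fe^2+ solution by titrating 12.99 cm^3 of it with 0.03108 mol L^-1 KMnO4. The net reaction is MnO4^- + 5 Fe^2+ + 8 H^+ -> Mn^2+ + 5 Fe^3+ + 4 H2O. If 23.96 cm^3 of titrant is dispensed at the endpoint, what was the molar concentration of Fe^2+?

n(KMnO4) = 0.03108 x 0.02396 = 0.0007447 mol.
From the balanced equation, 1 mol KMnO4 reacts with 5 mol Fe^2+, so n(Fe^2+) = 0.0007447 x 5/1 = 0.003723 mol.
[Fe^2+] = 0.003723 / 0.01299 L = 0.287 M.

0.287 M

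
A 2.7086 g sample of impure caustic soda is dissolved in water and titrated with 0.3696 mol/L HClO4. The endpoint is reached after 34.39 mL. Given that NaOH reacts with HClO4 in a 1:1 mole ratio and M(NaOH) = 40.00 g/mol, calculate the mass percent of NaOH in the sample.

18.8%

n(HClO4) = 0.3696 x 0.03439 = 0.01271 mol.
n(NaOH) = 0.01271 / 1 = 0.01271 mol.
mass of NaOH = 0.01271 x 40.00 = 0.5084 g.
% purity = 0.5084 / 2.7086 x 100 = 18.8%.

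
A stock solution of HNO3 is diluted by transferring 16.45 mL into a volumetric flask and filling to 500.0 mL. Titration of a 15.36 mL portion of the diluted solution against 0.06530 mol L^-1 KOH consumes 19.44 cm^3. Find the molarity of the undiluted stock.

n(KOH) = 0.06530 x 0.01944 = 0.001269 mol.
n(HNO3) in the aliquot = 0.001269 mol.
[diluted HNO3] = 0.001269 / 0.01536 = 0.08265 M.
Dilution factor = 500.0/16.45 = 30.40, so [stock] = 0.08265 x 30.40 = 2.51 M.

2.51 M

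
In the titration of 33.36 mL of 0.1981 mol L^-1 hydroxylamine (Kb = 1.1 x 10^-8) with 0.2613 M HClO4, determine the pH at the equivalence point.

3.49

n(NH2OH) = 0.1981 x 0.03336 = 0.006609 mol; V(HClO4) at equivalence = 0.006609/0.2613 = 0.02529 L.
At equivalence the base is fully converted to NH3OH+; total volume = 0.05865 L, so [NH3OH+] = 0.006609/0.05865 = 0.1127 M.
Ka(NH3OH+) = Kw/Kb = 1.0e-14 / 1.1 x 10^-8 = 9.09e-7.
[H^+] = sqrt(Ka x [NH3OH+]) = sqrt(9.09e-7 x 0.1127) = 0.000320 M.
pH = -log(0.000320) = 3.49.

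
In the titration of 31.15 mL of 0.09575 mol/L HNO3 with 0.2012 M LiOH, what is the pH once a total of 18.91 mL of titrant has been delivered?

12.22

n(acid) = 0.09575 x 0.03115 = 0.002983 mol; n(LiOH) added = 0.2012 x 0.01891 = 0.003805 mol.
Base is in excess by 0.003805 - 0.002983 = 0.0008221 mol in a total volume of 0.05006 L.
[OH^-] = 0.0008221/0.05006 = 0.01642 M, so pOH = 1.78 and pH = 14.00 - 1.78 = 12.22.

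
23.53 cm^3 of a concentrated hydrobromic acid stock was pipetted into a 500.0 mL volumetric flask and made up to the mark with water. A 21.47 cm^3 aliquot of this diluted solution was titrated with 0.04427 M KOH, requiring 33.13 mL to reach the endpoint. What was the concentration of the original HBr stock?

n(KOH) = 0.04427 x 0.03313 = 0.001467 mol.
n(HBr) in the aliquot = 0.001467 mol.
[diluted HBr] = 0.001467 / 0.02147 = 0.06831 M.
Dilution factor = 500.0/23.53 = 21.25, so [stock] = 0.06831 x 21.25 = 1.45 M.

1.45 M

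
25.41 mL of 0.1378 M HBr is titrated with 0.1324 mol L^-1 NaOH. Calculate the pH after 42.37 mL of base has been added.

12.49

n(acid) = 0.1378 x 0.02541 = 0.003501 mol; n(NaOH) added = 0.1324 x 0.04237 = 0.005610 mol.
Base is in excess by 0.005610 - 0.003501 = 0.002108 mol in a total volume of 0.06778 L.
[OH^-] = 0.002108/0.06778 = 0.03110 M, so pOH = 1.51 and pH = 14.00 - 1.51 = 12.49.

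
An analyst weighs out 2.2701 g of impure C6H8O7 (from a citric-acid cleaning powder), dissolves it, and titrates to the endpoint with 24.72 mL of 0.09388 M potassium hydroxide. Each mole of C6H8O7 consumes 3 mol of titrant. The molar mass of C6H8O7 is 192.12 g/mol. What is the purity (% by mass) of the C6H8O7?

n(KOH) = 0.09388 x 0.02472 = 0.002321 mol.
n(C6H8O7) = 0.002321 / 3 = 0.0007736 mol.
mass of C6H8O7 = 0.0007736 x 192.12 = 0.1486 g.
% purity = 0.1486 / 2.2701 x 100 = 6.55%.

6.55%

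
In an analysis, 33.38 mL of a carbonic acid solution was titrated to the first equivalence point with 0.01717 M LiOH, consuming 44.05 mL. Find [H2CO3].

n(LiOH) = 0.01717 x 0.04405 = 0.0007563 mol.
At the first equivalence point, 1 mol OH^- react per mol H2CO3, so n(H2CO3) = 0.0007563 / 1 = 0.0007563 mol.
[H2CO3] = 0.0007563 / 0.03338 L = 0.0227 M.

0.0227 M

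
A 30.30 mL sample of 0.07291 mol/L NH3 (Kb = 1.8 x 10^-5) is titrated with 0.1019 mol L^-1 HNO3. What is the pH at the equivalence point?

n(NH3) = 0.07291 x 0.03030 = 0.002209 mol; V(HNO3) at equivalence = 0.002209/0.1019 = 0.02168 L.
At equivalence the base is fully converted to NH4+; total volume = 0.05198 L, so [NH4+] = 0.002209/0.05198 = 0.04250 M.
Ka(NH4+) = Kw/Kb = 1.0e-14 / 1.8 x 10^-5 = 5.56e-10.
[H^+] = sqrt(Ka x [NH4+]) = sqrt(5.56e-10 x 0.04250) = 4.86e-6 M.
pH = -log(4.86e-6) = 5.31.

5.31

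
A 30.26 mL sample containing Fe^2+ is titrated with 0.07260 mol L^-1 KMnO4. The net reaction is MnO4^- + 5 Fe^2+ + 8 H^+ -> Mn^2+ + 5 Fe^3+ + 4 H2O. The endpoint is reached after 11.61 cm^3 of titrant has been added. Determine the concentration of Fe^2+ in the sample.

n(KMnO4) = 0.07260 x 0.01161 = 0.0008429 mol.
From the balanced equation, 1 mol KMnO4 reacts with 5 mol Fe^2+, so n(Fe^2+) = 0.0008429 x 5/1 = 0.004214 mol.
[Fe^2+] = 0.004214 / 0.03026 L = 0.139 M.

0.139 M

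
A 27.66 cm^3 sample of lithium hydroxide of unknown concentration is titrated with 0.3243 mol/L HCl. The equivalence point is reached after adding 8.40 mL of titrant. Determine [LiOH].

n(HCl) delivered = 0.3243 x 0.008400 = 0.002724 mol.
For a 1:1 reaction, n(LiOH) = 0.002724 mol.
[LiOH] = 0.002724 mol / 0.02766 L = 0.0985 M.

0.0985 M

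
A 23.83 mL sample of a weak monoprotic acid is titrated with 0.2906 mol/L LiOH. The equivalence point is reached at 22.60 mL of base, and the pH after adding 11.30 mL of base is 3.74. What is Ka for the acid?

11.30 mL is half of the equivalence volume, so this is the half-equivalence point where [HA] = [A^-].
At half-equivalence pH = pKa, so pKa = 3.74.
Ka = 10^(-3.74) = 1.8 x 10^-4.

1.8 x 10^-4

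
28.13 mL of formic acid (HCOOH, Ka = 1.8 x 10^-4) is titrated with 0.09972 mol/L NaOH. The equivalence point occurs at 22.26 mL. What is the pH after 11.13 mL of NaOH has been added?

3.74

11.13 mL is exactly half the equivalence volume (22.26/2), i.e. the half-equivalence point.
There, n(HA) = n(A^-), so pH = pKa = -log(1.8 x 10^-4) = 3.74.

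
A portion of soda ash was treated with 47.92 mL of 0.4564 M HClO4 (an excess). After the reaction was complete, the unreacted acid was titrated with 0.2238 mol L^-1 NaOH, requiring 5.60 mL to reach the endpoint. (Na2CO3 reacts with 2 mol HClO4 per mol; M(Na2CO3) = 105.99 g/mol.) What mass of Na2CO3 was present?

1.09 g

Total n(HClO4) added = 0.4564 x 0.04792 = 0.02187 mol.
n(NaOH) used = 0.2238 x 0.005600 = 0.001253 mol, which equals the excess n(HClO4).
So n(HClO4) consumed by the sample = 0.02187 - 0.001253 = 0.02062 mol.
n(Na2CO3) = 0.02062 / 2 = 0.01031 mol.
mass = 0.01031 mol x 105.99 g/mol = 1.09 g.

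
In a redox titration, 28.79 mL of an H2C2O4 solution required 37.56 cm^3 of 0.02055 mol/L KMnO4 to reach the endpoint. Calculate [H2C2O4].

n(KMnO4) = 0.02055 x 0.03756 = 0.0007719 mol.
From the balanced equation, 2 mol KMnO4 reacts with 5 mol H2C2O4, so n(H2C2O4) = 0.0007719 x 5/2 = 0.001930 mol.
[H2C2O4] = 0.001930 / 0.02879 L = 0.0670 M.

0.0670 M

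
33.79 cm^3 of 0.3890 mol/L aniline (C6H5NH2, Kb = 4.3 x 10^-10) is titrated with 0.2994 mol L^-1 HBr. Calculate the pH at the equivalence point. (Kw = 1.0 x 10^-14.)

n(C6H5NH2) = 0.3890 x 0.03379 = 0.01314 mol; V(HBr) at equivalence = 0.01314/0.2994 = 0.04390 L.
At equivalence the base is fully converted to C6H5NH3+; total volume = 0.07769 L, so [C6H5NH3+] = 0.01314/0.07769 = 0.1692 M.
Ka(C6H5NH3+) = Kw/Kb = 1.0e-14 / 4.3 x 10^-10 = 2.33e-5.
[H^+] = sqrt(Ka x [C6H5NH3+]) = sqrt(2.33e-5 x 0.1692) = 0.00198 M.
pH = -log(0.00198) = 2.70.

2.70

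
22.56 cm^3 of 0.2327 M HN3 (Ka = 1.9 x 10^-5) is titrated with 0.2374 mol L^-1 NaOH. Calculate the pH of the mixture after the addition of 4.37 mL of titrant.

Initial n(HN3) = 0.2327 x 0.02256 = 0.005250 mol.
n(NaOH) added = 0.2374 x 0.004370 = 0.001037 mol, converting that many moles of HN3 to N3-.
Remaining n(HN3) = 0.004212 mol; n(N3-) = 0.001037 mol.
By Henderson-Hasselbalch, pH = pKa + log([A^-]/[HA]) = 4.72 + log(0.001037/0.004212) = 4.72 + (-0.61) = 4.11.

4.11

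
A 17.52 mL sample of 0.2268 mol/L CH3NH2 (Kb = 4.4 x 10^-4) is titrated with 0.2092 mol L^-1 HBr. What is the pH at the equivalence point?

n(CH3NH2) = 0.2268 x 0.01752 = 0.003974 mol; V(HBr) at equivalence = 0.003974/0.2092 = 0.01899 L.
At equivalence the base is fully converted to CH3NH3+; total volume = 0.03651 L, so [CH3NH3+] = 0.003974/0.03651 = 0.1088 M.
Ka(CH3NH3+) = Kw/Kb = 1.0e-14 / 4.4 x 10^-4 = 2.27e-11.
[H^+] = sqrt(Ka x [CH3NH3+]) = sqrt(2.27e-11 x 0.1088) = 1.57e-6 M.
pH = -log(1.57e-6) = 5.80.

5.80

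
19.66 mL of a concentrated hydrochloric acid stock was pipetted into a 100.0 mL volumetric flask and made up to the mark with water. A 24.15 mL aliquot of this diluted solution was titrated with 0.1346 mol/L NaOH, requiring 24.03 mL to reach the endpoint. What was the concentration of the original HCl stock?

0.681 M

n(NaOH) = 0.1346 x 0.02403 = 0.003234 mol.
n(HCl) in the aliquot = 0.003234 mol.
[diluted HCl] = 0.003234 / 0.02415 = 0.1339 M.
Dilution factor = 100.0/19.66 = 5.086, so [stock] = 0.1339 x 5.086 = 0.681 M.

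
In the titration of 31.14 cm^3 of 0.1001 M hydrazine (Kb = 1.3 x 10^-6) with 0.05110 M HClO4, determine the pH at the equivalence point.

4.79

n(N2H4) = 0.1001 x 0.03114 = 0.003117 mol; V(HClO4) at equivalence = 0.003117/0.05110 = 0.06100 L.
At equivalence the base is fully converted to N2H5+; total volume = 0.09214 L, so [N2H5+] = 0.003117/0.09214 = 0.03383 M.
Ka(N2H5+) = Kw/Kb = 1.0e-14 / 1.3 x 10^-6 = 7.69e-9.
[H^+] = sqrt(Ka x [N2H5+]) = sqrt(7.69e-9 x 0.03383) = 1.61e-5 M.
pH = -log(1.61e-5) = 4.79.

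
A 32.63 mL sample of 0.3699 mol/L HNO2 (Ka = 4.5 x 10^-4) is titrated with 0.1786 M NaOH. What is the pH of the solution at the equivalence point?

8.21

n(HNO2) = 0.3699 x 0.03263 = 0.01207 mol; V(NaOH) at equivalence = 0.01207/0.1786 = 0.06758 L.
At equivalence all the acid is converted to NO2-; total volume = 0.03263 + 0.06758 = 0.1002 L, so [NO2-] = 0.01207/0.1002 = 0.1204 M.
Kb = Kw/Ka = 1.0e-14 / 4.5 x 10^-4 = 2.22e-11.
[OH^-] = sqrt(Kb x [NO2-]) = sqrt(2.22e-11 x 0.1204) = 1.64e-6 M.
pOH = 5.79, so pH = 14.00 - 5.79 = 8.21.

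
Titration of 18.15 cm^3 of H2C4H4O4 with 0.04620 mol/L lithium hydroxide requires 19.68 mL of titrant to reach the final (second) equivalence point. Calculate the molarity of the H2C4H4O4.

n(LiOH) = 0.04620 x 0.01968 = 0.0009092 mol.
At the final (second) equivalence point, 2 mol OH^- react per mol H2C4H4O4, so n(H2C4H4O4) = 0.0009092 / 2 = 0.0004546 mol.
[H2C4H4O4] = 0.0004546 / 0.01815 L = 0.0250 M.

0.0250 M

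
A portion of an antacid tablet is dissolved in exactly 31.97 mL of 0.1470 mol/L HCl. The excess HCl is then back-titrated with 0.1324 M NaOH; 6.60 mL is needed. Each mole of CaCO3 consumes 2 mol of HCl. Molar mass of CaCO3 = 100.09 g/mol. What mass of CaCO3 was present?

0.191 g

Total n(HCl) added = 0.1470 x 0.03197 = 0.004700 mol.
n(NaOH) used = 0.1324 x 0.006600 = 0.0008738 mol, which equals the excess n(HCl).
So n(HCl) consumed by the sample = 0.004700 - 0.0008738 = 0.003826 mol.
n(CaCO3) = 0.003826 / 2 = 0.001913 mol.
mass = 0.001913 mol x 100.09 g/mol = 0.191 g.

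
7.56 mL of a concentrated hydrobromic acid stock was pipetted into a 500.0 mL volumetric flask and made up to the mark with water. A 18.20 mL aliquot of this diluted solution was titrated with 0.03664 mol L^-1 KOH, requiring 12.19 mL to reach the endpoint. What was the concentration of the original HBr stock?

n(KOH) = 0.03664 x 0.01219 = 0.0004466 mol.
n(HBr) in the aliquot = 0.0004466 mol.
[diluted HBr] = 0.0004466 / 0.01820 = 0.02454 M.
Dilution factor = 500.0/7.560 = 66.14, so [stock] = 0.02454 x 66.14 = 1.62 M.

1.62 M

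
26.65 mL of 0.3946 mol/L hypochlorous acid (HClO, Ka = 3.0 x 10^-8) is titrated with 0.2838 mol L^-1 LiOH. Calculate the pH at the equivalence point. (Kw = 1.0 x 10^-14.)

n(HClO) = 0.3946 x 0.02665 = 0.01052 mol; V(LiOH) at equivalence = 0.01052/0.2838 = 0.03705 L.
At equivalence all the acid is converted to ClO-; total volume = 0.02665 + 0.03705 = 0.06370 L, so [ClO-] = 0.01052/0.06370 = 0.1651 M.
Kb = Kw/Ka = 1.0e-14 / 3.0 x 10^-8 = 3.33e-7.
[OH^-] = sqrt(Kb x [ClO-]) = sqrt(3.33e-7 x 0.1651) = 0.000235 M.
pOH = 3.63, so pH = 14.00 - 3.63 = 10.37.

10.37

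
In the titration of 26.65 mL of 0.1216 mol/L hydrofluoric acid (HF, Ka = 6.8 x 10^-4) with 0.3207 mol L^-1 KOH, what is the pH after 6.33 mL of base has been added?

Initial n(HF) = 0.1216 x 0.02665 = 0.003241 mol.
n(KOH) added = 0.3207 x 0.006330 = 0.002030 mol, converting that many moles of HF to F-.
Remaining n(HF) = 0.001211 mol; n(F-) = 0.002030 mol.
By Henderson-Hasselbalch, pH = pKa + log([A^-]/[HA]) = 3.17 + log(0.002030/0.001211) = 3.17 + (+0.22) = 3.39.

3.39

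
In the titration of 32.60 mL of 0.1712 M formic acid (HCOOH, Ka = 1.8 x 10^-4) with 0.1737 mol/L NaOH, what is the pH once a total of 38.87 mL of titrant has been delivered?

n(acid) = 0.1712 x 0.03260 = 0.005581 mol; n(NaOH) added = 0.1737 x 0.03887 = 0.006752 mol.
Base is in excess by 0.006752 - 0.005581 = 0.001171 mol in a total volume of 0.07147 L.
[OH^-] = 0.001171/0.07147 = 0.01638 M, so pOH = 1.79 and pH = 14.00 - 1.79 = 12.21.

12.21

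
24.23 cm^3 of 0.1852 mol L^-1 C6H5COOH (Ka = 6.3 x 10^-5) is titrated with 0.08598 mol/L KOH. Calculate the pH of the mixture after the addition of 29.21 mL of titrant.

Initial n(C6H5COOH) = 0.1852 x 0.02423 = 0.004487 mol.
n(KOH) added = 0.08598 x 0.02921 = 0.002511 mol, converting that many moles of C6H5COOH to C6H5COO-.
Remaining n(C6H5COOH) = 0.001976 mol; n(C6H5COO-) = 0.002511 mol.
By Henderson-Hasselbalch, pH = pKa + log([A^-]/[HA]) = 4.20 + log(0.002511/0.001976) = 4.20 + (+0.10) = 4.30.

4.30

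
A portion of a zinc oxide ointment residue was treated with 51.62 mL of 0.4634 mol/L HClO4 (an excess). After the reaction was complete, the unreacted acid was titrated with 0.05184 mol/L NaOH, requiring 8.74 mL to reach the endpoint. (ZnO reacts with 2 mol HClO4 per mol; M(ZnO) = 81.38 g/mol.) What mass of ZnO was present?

Total n(HClO4) added = 0.4634 x 0.05162 = 0.02392 mol.
n(NaOH) used = 0.05184 x 0.008740 = 0.0004531 mol, which equals the excess n(HClO4).
So n(HClO4) consumed by the sample = 0.02392 - 0.0004531 = 0.02347 mol.
n(ZnO) = 0.02347 / 2 = 0.01173 mol.
mass = 0.01173 mol x 81.38 g/mol = 0.955 g.

0.955 g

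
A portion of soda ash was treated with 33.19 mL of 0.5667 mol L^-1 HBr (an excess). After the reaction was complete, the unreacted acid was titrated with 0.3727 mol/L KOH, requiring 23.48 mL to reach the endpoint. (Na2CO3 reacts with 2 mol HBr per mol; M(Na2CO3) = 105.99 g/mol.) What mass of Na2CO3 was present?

0.533 g

Total n(HBr) added = 0.5667 x 0.03319 = 0.01881 mol.
n(KOH) used = 0.3727 x 0.02348 = 0.008751 mol, which equals the excess n(HBr).
So n(HBr) consumed by the sample = 0.01881 - 0.008751 = 0.01006 mol.
n(Na2CO3) = 0.01006 / 2 = 0.005029 mol.
mass = 0.005029 mol x 105.99 g/mol = 0.533 g.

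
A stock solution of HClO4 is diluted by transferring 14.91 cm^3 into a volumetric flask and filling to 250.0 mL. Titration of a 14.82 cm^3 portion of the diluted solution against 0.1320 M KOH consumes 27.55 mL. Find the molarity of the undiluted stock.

4.11 M

n(KOH) = 0.1320 x 0.02755 = 0.003637 mol.
n(HClO4) in the aliquot = 0.003637 mol.
[diluted HClO4] = 0.003637 / 0.01482 = 0.2454 M.
Dilution factor = 250.0/14.91 = 16.77, so [stock] = 0.2454 x 16.77 = 4.11 M.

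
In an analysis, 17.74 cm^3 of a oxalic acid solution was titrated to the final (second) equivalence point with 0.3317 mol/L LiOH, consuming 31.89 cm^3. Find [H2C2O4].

0.298 M

n(LiOH) = 0.3317 x 0.03189 = 0.01058 mol.
At the final (second) equivalence point, 2 mol OH^- react per mol H2C2O4, so n(H2C2O4) = 0.01058 / 2 = 0.005289 mol.
[H2C2O4] = 0.005289 / 0.01774 L = 0.298 M.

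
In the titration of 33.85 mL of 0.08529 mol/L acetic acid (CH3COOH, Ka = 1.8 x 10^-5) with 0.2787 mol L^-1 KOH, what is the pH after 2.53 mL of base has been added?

4.25

Initial n(CH3COOH) = 0.08529 x 0.03385 = 0.002887 mol.
n(KOH) added = 0.2787 x 0.002530 = 0.0007051 mol, converting that many moles of CH3COOH to CH3COO-.
Remaining n(CH3COOH) = 0.002182 mol; n(CH3COO-) = 0.0007051 mol.
By Henderson-Hasselbalch, pH = pKa + log([A^-]/[HA]) = 4.74 + log(0.0007051/0.002182) = 4.74 + (-0.49) = 4.25.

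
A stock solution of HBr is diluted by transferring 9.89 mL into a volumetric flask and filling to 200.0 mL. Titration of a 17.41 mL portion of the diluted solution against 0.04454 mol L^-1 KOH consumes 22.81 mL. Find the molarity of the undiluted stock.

n(KOH) = 0.04454 x 0.02281 = 0.001016 mol.
n(HBr) in the aliquot = 0.001016 mol.
[diluted HBr] = 0.001016 / 0.01741 = 0.05835 M.
Dilution factor = 200.0/9.890 = 20.22, so [stock] = 0.05835 x 20.22 = 1.18 M.

1.18 M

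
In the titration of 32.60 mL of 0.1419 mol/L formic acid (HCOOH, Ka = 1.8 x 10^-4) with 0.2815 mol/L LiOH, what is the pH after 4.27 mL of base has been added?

3.29

Initial n(HCOOH) = 0.1419 x 0.03260 = 0.004626 mol.
n(LiOH) added = 0.2815 x 0.004270 = 0.001202 mol, converting that many moles of HCOOH to HCOO-.
Remaining n(HCOOH) = 0.003424 mol; n(HCOO-) = 0.001202 mol.
By Henderson-Hasselbalch, pH = pKa + log([A^-]/[HA]) = 3.74 + log(0.001202/0.003424) = 3.74 + (-0.45) = 3.29.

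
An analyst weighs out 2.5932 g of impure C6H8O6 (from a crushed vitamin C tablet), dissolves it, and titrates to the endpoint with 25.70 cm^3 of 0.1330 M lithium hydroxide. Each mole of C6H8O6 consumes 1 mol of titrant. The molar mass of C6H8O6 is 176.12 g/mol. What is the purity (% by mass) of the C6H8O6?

n(LiOH) = 0.1330 x 0.02570 = 0.003418 mol.
n(C6H8O6) = 0.003418 / 1 = 0.003418 mol.
mass of C6H8O6 = 0.003418 x 176.12 = 0.6020 g.
% purity = 0.6020 / 2.5932 x 100 = 23.2%.

23.2%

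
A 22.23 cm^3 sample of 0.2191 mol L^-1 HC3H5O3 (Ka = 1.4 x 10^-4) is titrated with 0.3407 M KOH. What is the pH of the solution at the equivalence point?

n(HC3H5O3) = 0.2191 x 0.02223 = 0.004871 mol; V(KOH) at equivalence = 0.004871/0.3407 = 0.01430 L.
At equivalence all the acid is converted to C3H5O3-; total volume = 0.02223 + 0.01430 = 0.03653 L, so [C3H5O3-] = 0.004871/0.03653 = 0.1333 M.
Kb = Kw/Ka = 1.0e-14 / 1.4 x 10^-4 = 7.14e-11.
[OH^-] = sqrt(Kb x [C3H5O3-]) = sqrt(7.14e-11 x 0.1333) = 3.09e-6 M.
pOH = 5.51, so pH = 14.00 - 5.51 = 8.49.

8.49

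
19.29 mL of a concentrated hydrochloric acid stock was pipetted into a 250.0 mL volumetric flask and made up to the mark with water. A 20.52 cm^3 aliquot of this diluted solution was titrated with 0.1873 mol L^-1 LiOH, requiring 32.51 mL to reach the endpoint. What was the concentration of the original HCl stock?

3.85 M

n(LiOH) = 0.1873 x 0.03251 = 0.006089 mol.
n(HCl) in the aliquot = 0.006089 mol.
[diluted HCl] = 0.006089 / 0.02052 = 0.2967 M.
Dilution factor = 250.0/19.29 = 12.96, so [stock] = 0.2967 x 12.96 = 3.85 M.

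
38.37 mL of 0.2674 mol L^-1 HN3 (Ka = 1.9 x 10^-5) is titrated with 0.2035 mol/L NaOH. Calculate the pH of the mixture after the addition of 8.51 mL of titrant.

Initial n(HN3) = 0.2674 x 0.03837 = 0.01026 mol.
n(NaOH) added = 0.2035 x 0.008510 = 0.001732 mol, converting that many moles of HN3 to N3-.
Remaining n(HN3) = 0.008528 mol; n(N3-) = 0.001732 mol.
By Henderson-Hasselbalch, pH = pKa + log([A^-]/[HA]) = 4.72 + log(0.001732/0.008528) = 4.72 + (-0.69) = 4.03.

4.03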